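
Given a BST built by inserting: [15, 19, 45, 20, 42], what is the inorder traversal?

Tree insertion order: [15, 19, 45, 20, 42]
Tree (level-order array): [15, None, 19, None, 45, 20, None, None, 42]
Inorder traversal: [15, 19, 20, 42, 45]


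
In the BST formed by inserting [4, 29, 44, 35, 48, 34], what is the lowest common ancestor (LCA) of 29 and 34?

Tree insertion order: [4, 29, 44, 35, 48, 34]
Tree (level-order array): [4, None, 29, None, 44, 35, 48, 34]
In a BST, the LCA of p=29, q=34 is the first node v on the
root-to-leaf path with p <= v <= q (go left if both < v, right if both > v).
Walk from root:
  at 4: both 29 and 34 > 4, go right
  at 29: 29 <= 29 <= 34, this is the LCA
LCA = 29


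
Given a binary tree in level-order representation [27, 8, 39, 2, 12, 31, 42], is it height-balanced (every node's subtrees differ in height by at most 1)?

Tree (level-order array): [27, 8, 39, 2, 12, 31, 42]
Definition: a tree is height-balanced if, at every node, |h(left) - h(right)| <= 1 (empty subtree has height -1).
Bottom-up per-node check:
  node 2: h_left=-1, h_right=-1, diff=0 [OK], height=0
  node 12: h_left=-1, h_right=-1, diff=0 [OK], height=0
  node 8: h_left=0, h_right=0, diff=0 [OK], height=1
  node 31: h_left=-1, h_right=-1, diff=0 [OK], height=0
  node 42: h_left=-1, h_right=-1, diff=0 [OK], height=0
  node 39: h_left=0, h_right=0, diff=0 [OK], height=1
  node 27: h_left=1, h_right=1, diff=0 [OK], height=2
All nodes satisfy the balance condition.
Result: Balanced


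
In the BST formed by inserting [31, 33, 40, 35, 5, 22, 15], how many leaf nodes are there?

Tree built from: [31, 33, 40, 35, 5, 22, 15]
Tree (level-order array): [31, 5, 33, None, 22, None, 40, 15, None, 35]
Rule: A leaf has 0 children.
Per-node child counts:
  node 31: 2 child(ren)
  node 5: 1 child(ren)
  node 22: 1 child(ren)
  node 15: 0 child(ren)
  node 33: 1 child(ren)
  node 40: 1 child(ren)
  node 35: 0 child(ren)
Matching nodes: [15, 35]
Count of leaf nodes: 2


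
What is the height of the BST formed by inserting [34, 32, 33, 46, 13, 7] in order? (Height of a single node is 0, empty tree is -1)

Insertion order: [34, 32, 33, 46, 13, 7]
Tree (level-order array): [34, 32, 46, 13, 33, None, None, 7]
Compute height bottom-up (empty subtree = -1):
  height(7) = 1 + max(-1, -1) = 0
  height(13) = 1 + max(0, -1) = 1
  height(33) = 1 + max(-1, -1) = 0
  height(32) = 1 + max(1, 0) = 2
  height(46) = 1 + max(-1, -1) = 0
  height(34) = 1 + max(2, 0) = 3
Height = 3


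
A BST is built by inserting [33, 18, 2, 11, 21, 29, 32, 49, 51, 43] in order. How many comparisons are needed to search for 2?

Search path for 2: 33 -> 18 -> 2
Found: True
Comparisons: 3


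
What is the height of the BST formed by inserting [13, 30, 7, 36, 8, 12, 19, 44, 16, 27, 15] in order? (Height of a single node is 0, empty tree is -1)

Insertion order: [13, 30, 7, 36, 8, 12, 19, 44, 16, 27, 15]
Tree (level-order array): [13, 7, 30, None, 8, 19, 36, None, 12, 16, 27, None, 44, None, None, 15]
Compute height bottom-up (empty subtree = -1):
  height(12) = 1 + max(-1, -1) = 0
  height(8) = 1 + max(-1, 0) = 1
  height(7) = 1 + max(-1, 1) = 2
  height(15) = 1 + max(-1, -1) = 0
  height(16) = 1 + max(0, -1) = 1
  height(27) = 1 + max(-1, -1) = 0
  height(19) = 1 + max(1, 0) = 2
  height(44) = 1 + max(-1, -1) = 0
  height(36) = 1 + max(-1, 0) = 1
  height(30) = 1 + max(2, 1) = 3
  height(13) = 1 + max(2, 3) = 4
Height = 4


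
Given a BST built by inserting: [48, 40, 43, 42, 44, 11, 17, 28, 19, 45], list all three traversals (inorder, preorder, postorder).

Tree insertion order: [48, 40, 43, 42, 44, 11, 17, 28, 19, 45]
Tree (level-order array): [48, 40, None, 11, 43, None, 17, 42, 44, None, 28, None, None, None, 45, 19]
Inorder (L, root, R): [11, 17, 19, 28, 40, 42, 43, 44, 45, 48]
Preorder (root, L, R): [48, 40, 11, 17, 28, 19, 43, 42, 44, 45]
Postorder (L, R, root): [19, 28, 17, 11, 42, 45, 44, 43, 40, 48]


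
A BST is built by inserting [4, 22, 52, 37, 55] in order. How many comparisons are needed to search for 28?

Search path for 28: 4 -> 22 -> 52 -> 37
Found: False
Comparisons: 4


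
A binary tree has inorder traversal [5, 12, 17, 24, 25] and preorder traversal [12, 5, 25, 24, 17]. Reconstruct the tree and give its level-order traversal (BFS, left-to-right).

Inorder:  [5, 12, 17, 24, 25]
Preorder: [12, 5, 25, 24, 17]
Algorithm: preorder visits root first, so consume preorder in order;
for each root, split the current inorder slice at that value into
left-subtree inorder and right-subtree inorder, then recurse.
Recursive splits:
  root=12; inorder splits into left=[5], right=[17, 24, 25]
  root=5; inorder splits into left=[], right=[]
  root=25; inorder splits into left=[17, 24], right=[]
  root=24; inorder splits into left=[17], right=[]
  root=17; inorder splits into left=[], right=[]
Reconstructed level-order: [12, 5, 25, 24, 17]


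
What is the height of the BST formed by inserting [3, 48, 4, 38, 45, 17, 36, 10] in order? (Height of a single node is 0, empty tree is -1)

Insertion order: [3, 48, 4, 38, 45, 17, 36, 10]
Tree (level-order array): [3, None, 48, 4, None, None, 38, 17, 45, 10, 36]
Compute height bottom-up (empty subtree = -1):
  height(10) = 1 + max(-1, -1) = 0
  height(36) = 1 + max(-1, -1) = 0
  height(17) = 1 + max(0, 0) = 1
  height(45) = 1 + max(-1, -1) = 0
  height(38) = 1 + max(1, 0) = 2
  height(4) = 1 + max(-1, 2) = 3
  height(48) = 1 + max(3, -1) = 4
  height(3) = 1 + max(-1, 4) = 5
Height = 5


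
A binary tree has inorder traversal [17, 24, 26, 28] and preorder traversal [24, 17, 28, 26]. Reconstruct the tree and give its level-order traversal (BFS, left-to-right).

Inorder:  [17, 24, 26, 28]
Preorder: [24, 17, 28, 26]
Algorithm: preorder visits root first, so consume preorder in order;
for each root, split the current inorder slice at that value into
left-subtree inorder and right-subtree inorder, then recurse.
Recursive splits:
  root=24; inorder splits into left=[17], right=[26, 28]
  root=17; inorder splits into left=[], right=[]
  root=28; inorder splits into left=[26], right=[]
  root=26; inorder splits into left=[], right=[]
Reconstructed level-order: [24, 17, 28, 26]


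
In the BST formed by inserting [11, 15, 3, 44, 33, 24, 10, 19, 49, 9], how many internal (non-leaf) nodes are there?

Tree built from: [11, 15, 3, 44, 33, 24, 10, 19, 49, 9]
Tree (level-order array): [11, 3, 15, None, 10, None, 44, 9, None, 33, 49, None, None, 24, None, None, None, 19]
Rule: An internal node has at least one child.
Per-node child counts:
  node 11: 2 child(ren)
  node 3: 1 child(ren)
  node 10: 1 child(ren)
  node 9: 0 child(ren)
  node 15: 1 child(ren)
  node 44: 2 child(ren)
  node 33: 1 child(ren)
  node 24: 1 child(ren)
  node 19: 0 child(ren)
  node 49: 0 child(ren)
Matching nodes: [11, 3, 10, 15, 44, 33, 24]
Count of internal (non-leaf) nodes: 7


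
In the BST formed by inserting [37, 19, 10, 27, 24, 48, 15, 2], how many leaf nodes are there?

Tree built from: [37, 19, 10, 27, 24, 48, 15, 2]
Tree (level-order array): [37, 19, 48, 10, 27, None, None, 2, 15, 24]
Rule: A leaf has 0 children.
Per-node child counts:
  node 37: 2 child(ren)
  node 19: 2 child(ren)
  node 10: 2 child(ren)
  node 2: 0 child(ren)
  node 15: 0 child(ren)
  node 27: 1 child(ren)
  node 24: 0 child(ren)
  node 48: 0 child(ren)
Matching nodes: [2, 15, 24, 48]
Count of leaf nodes: 4


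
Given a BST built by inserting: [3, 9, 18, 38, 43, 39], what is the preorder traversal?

Tree insertion order: [3, 9, 18, 38, 43, 39]
Tree (level-order array): [3, None, 9, None, 18, None, 38, None, 43, 39]
Preorder traversal: [3, 9, 18, 38, 43, 39]


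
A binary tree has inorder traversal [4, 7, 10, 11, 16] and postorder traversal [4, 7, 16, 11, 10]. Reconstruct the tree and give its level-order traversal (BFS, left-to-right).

Inorder:   [4, 7, 10, 11, 16]
Postorder: [4, 7, 16, 11, 10]
Algorithm: postorder visits root last, so walk postorder right-to-left;
each value is the root of the current inorder slice — split it at that
value, recurse on the right subtree first, then the left.
Recursive splits:
  root=10; inorder splits into left=[4, 7], right=[11, 16]
  root=11; inorder splits into left=[], right=[16]
  root=16; inorder splits into left=[], right=[]
  root=7; inorder splits into left=[4], right=[]
  root=4; inorder splits into left=[], right=[]
Reconstructed level-order: [10, 7, 11, 4, 16]


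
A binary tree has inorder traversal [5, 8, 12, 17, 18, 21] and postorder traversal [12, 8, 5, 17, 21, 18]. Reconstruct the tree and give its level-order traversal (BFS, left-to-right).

Inorder:   [5, 8, 12, 17, 18, 21]
Postorder: [12, 8, 5, 17, 21, 18]
Algorithm: postorder visits root last, so walk postorder right-to-left;
each value is the root of the current inorder slice — split it at that
value, recurse on the right subtree first, then the left.
Recursive splits:
  root=18; inorder splits into left=[5, 8, 12, 17], right=[21]
  root=21; inorder splits into left=[], right=[]
  root=17; inorder splits into left=[5, 8, 12], right=[]
  root=5; inorder splits into left=[], right=[8, 12]
  root=8; inorder splits into left=[], right=[12]
  root=12; inorder splits into left=[], right=[]
Reconstructed level-order: [18, 17, 21, 5, 8, 12]


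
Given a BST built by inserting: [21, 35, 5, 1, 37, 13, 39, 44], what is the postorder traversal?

Tree insertion order: [21, 35, 5, 1, 37, 13, 39, 44]
Tree (level-order array): [21, 5, 35, 1, 13, None, 37, None, None, None, None, None, 39, None, 44]
Postorder traversal: [1, 13, 5, 44, 39, 37, 35, 21]


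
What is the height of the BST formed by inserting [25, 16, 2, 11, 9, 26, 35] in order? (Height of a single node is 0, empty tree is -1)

Insertion order: [25, 16, 2, 11, 9, 26, 35]
Tree (level-order array): [25, 16, 26, 2, None, None, 35, None, 11, None, None, 9]
Compute height bottom-up (empty subtree = -1):
  height(9) = 1 + max(-1, -1) = 0
  height(11) = 1 + max(0, -1) = 1
  height(2) = 1 + max(-1, 1) = 2
  height(16) = 1 + max(2, -1) = 3
  height(35) = 1 + max(-1, -1) = 0
  height(26) = 1 + max(-1, 0) = 1
  height(25) = 1 + max(3, 1) = 4
Height = 4


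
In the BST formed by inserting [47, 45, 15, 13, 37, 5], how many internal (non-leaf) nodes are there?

Tree built from: [47, 45, 15, 13, 37, 5]
Tree (level-order array): [47, 45, None, 15, None, 13, 37, 5]
Rule: An internal node has at least one child.
Per-node child counts:
  node 47: 1 child(ren)
  node 45: 1 child(ren)
  node 15: 2 child(ren)
  node 13: 1 child(ren)
  node 5: 0 child(ren)
  node 37: 0 child(ren)
Matching nodes: [47, 45, 15, 13]
Count of internal (non-leaf) nodes: 4


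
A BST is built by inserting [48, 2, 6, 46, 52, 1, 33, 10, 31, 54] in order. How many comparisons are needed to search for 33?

Search path for 33: 48 -> 2 -> 6 -> 46 -> 33
Found: True
Comparisons: 5


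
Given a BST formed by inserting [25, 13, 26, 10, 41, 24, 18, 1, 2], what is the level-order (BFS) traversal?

Tree insertion order: [25, 13, 26, 10, 41, 24, 18, 1, 2]
Tree (level-order array): [25, 13, 26, 10, 24, None, 41, 1, None, 18, None, None, None, None, 2]
BFS from the root, enqueuing left then right child of each popped node:
  queue [25] -> pop 25, enqueue [13, 26], visited so far: [25]
  queue [13, 26] -> pop 13, enqueue [10, 24], visited so far: [25, 13]
  queue [26, 10, 24] -> pop 26, enqueue [41], visited so far: [25, 13, 26]
  queue [10, 24, 41] -> pop 10, enqueue [1], visited so far: [25, 13, 26, 10]
  queue [24, 41, 1] -> pop 24, enqueue [18], visited so far: [25, 13, 26, 10, 24]
  queue [41, 1, 18] -> pop 41, enqueue [none], visited so far: [25, 13, 26, 10, 24, 41]
  queue [1, 18] -> pop 1, enqueue [2], visited so far: [25, 13, 26, 10, 24, 41, 1]
  queue [18, 2] -> pop 18, enqueue [none], visited so far: [25, 13, 26, 10, 24, 41, 1, 18]
  queue [2] -> pop 2, enqueue [none], visited so far: [25, 13, 26, 10, 24, 41, 1, 18, 2]
Result: [25, 13, 26, 10, 24, 41, 1, 18, 2]


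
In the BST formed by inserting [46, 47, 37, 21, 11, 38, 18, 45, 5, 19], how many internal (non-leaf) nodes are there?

Tree built from: [46, 47, 37, 21, 11, 38, 18, 45, 5, 19]
Tree (level-order array): [46, 37, 47, 21, 38, None, None, 11, None, None, 45, 5, 18, None, None, None, None, None, 19]
Rule: An internal node has at least one child.
Per-node child counts:
  node 46: 2 child(ren)
  node 37: 2 child(ren)
  node 21: 1 child(ren)
  node 11: 2 child(ren)
  node 5: 0 child(ren)
  node 18: 1 child(ren)
  node 19: 0 child(ren)
  node 38: 1 child(ren)
  node 45: 0 child(ren)
  node 47: 0 child(ren)
Matching nodes: [46, 37, 21, 11, 18, 38]
Count of internal (non-leaf) nodes: 6


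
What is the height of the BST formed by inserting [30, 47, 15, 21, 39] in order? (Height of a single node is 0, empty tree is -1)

Insertion order: [30, 47, 15, 21, 39]
Tree (level-order array): [30, 15, 47, None, 21, 39]
Compute height bottom-up (empty subtree = -1):
  height(21) = 1 + max(-1, -1) = 0
  height(15) = 1 + max(-1, 0) = 1
  height(39) = 1 + max(-1, -1) = 0
  height(47) = 1 + max(0, -1) = 1
  height(30) = 1 + max(1, 1) = 2
Height = 2


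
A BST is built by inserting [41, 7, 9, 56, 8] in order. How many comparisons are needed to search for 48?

Search path for 48: 41 -> 56
Found: False
Comparisons: 2


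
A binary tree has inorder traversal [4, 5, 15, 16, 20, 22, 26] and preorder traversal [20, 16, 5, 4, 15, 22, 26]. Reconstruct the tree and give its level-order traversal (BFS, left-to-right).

Inorder:  [4, 5, 15, 16, 20, 22, 26]
Preorder: [20, 16, 5, 4, 15, 22, 26]
Algorithm: preorder visits root first, so consume preorder in order;
for each root, split the current inorder slice at that value into
left-subtree inorder and right-subtree inorder, then recurse.
Recursive splits:
  root=20; inorder splits into left=[4, 5, 15, 16], right=[22, 26]
  root=16; inorder splits into left=[4, 5, 15], right=[]
  root=5; inorder splits into left=[4], right=[15]
  root=4; inorder splits into left=[], right=[]
  root=15; inorder splits into left=[], right=[]
  root=22; inorder splits into left=[], right=[26]
  root=26; inorder splits into left=[], right=[]
Reconstructed level-order: [20, 16, 22, 5, 26, 4, 15]


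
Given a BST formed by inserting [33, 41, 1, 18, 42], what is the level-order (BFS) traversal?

Tree insertion order: [33, 41, 1, 18, 42]
Tree (level-order array): [33, 1, 41, None, 18, None, 42]
BFS from the root, enqueuing left then right child of each popped node:
  queue [33] -> pop 33, enqueue [1, 41], visited so far: [33]
  queue [1, 41] -> pop 1, enqueue [18], visited so far: [33, 1]
  queue [41, 18] -> pop 41, enqueue [42], visited so far: [33, 1, 41]
  queue [18, 42] -> pop 18, enqueue [none], visited so far: [33, 1, 41, 18]
  queue [42] -> pop 42, enqueue [none], visited so far: [33, 1, 41, 18, 42]
Result: [33, 1, 41, 18, 42]


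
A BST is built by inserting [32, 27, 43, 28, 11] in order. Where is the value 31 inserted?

Starting tree (level order): [32, 27, 43, 11, 28]
Insertion path: 32 -> 27 -> 28
Result: insert 31 as right child of 28
Final tree (level order): [32, 27, 43, 11, 28, None, None, None, None, None, 31]


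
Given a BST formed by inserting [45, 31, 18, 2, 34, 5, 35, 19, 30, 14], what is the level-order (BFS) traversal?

Tree insertion order: [45, 31, 18, 2, 34, 5, 35, 19, 30, 14]
Tree (level-order array): [45, 31, None, 18, 34, 2, 19, None, 35, None, 5, None, 30, None, None, None, 14]
BFS from the root, enqueuing left then right child of each popped node:
  queue [45] -> pop 45, enqueue [31], visited so far: [45]
  queue [31] -> pop 31, enqueue [18, 34], visited so far: [45, 31]
  queue [18, 34] -> pop 18, enqueue [2, 19], visited so far: [45, 31, 18]
  queue [34, 2, 19] -> pop 34, enqueue [35], visited so far: [45, 31, 18, 34]
  queue [2, 19, 35] -> pop 2, enqueue [5], visited so far: [45, 31, 18, 34, 2]
  queue [19, 35, 5] -> pop 19, enqueue [30], visited so far: [45, 31, 18, 34, 2, 19]
  queue [35, 5, 30] -> pop 35, enqueue [none], visited so far: [45, 31, 18, 34, 2, 19, 35]
  queue [5, 30] -> pop 5, enqueue [14], visited so far: [45, 31, 18, 34, 2, 19, 35, 5]
  queue [30, 14] -> pop 30, enqueue [none], visited so far: [45, 31, 18, 34, 2, 19, 35, 5, 30]
  queue [14] -> pop 14, enqueue [none], visited so far: [45, 31, 18, 34, 2, 19, 35, 5, 30, 14]
Result: [45, 31, 18, 34, 2, 19, 35, 5, 30, 14]


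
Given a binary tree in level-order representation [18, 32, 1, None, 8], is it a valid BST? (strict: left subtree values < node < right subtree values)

Level-order array: [18, 32, 1, None, 8]
Validate using subtree bounds (lo, hi): at each node, require lo < value < hi,
then recurse left with hi=value and right with lo=value.
Preorder trace (stopping at first violation):
  at node 18 with bounds (-inf, +inf): OK
  at node 32 with bounds (-inf, 18): VIOLATION
Node 32 violates its bound: not (-inf < 32 < 18).
Result: Not a valid BST


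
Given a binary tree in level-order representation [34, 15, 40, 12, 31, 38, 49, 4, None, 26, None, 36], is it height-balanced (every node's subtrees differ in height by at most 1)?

Tree (level-order array): [34, 15, 40, 12, 31, 38, 49, 4, None, 26, None, 36]
Definition: a tree is height-balanced if, at every node, |h(left) - h(right)| <= 1 (empty subtree has height -1).
Bottom-up per-node check:
  node 4: h_left=-1, h_right=-1, diff=0 [OK], height=0
  node 12: h_left=0, h_right=-1, diff=1 [OK], height=1
  node 26: h_left=-1, h_right=-1, diff=0 [OK], height=0
  node 31: h_left=0, h_right=-1, diff=1 [OK], height=1
  node 15: h_left=1, h_right=1, diff=0 [OK], height=2
  node 36: h_left=-1, h_right=-1, diff=0 [OK], height=0
  node 38: h_left=0, h_right=-1, diff=1 [OK], height=1
  node 49: h_left=-1, h_right=-1, diff=0 [OK], height=0
  node 40: h_left=1, h_right=0, diff=1 [OK], height=2
  node 34: h_left=2, h_right=2, diff=0 [OK], height=3
All nodes satisfy the balance condition.
Result: Balanced


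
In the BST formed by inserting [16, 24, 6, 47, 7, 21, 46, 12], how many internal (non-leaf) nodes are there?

Tree built from: [16, 24, 6, 47, 7, 21, 46, 12]
Tree (level-order array): [16, 6, 24, None, 7, 21, 47, None, 12, None, None, 46]
Rule: An internal node has at least one child.
Per-node child counts:
  node 16: 2 child(ren)
  node 6: 1 child(ren)
  node 7: 1 child(ren)
  node 12: 0 child(ren)
  node 24: 2 child(ren)
  node 21: 0 child(ren)
  node 47: 1 child(ren)
  node 46: 0 child(ren)
Matching nodes: [16, 6, 7, 24, 47]
Count of internal (non-leaf) nodes: 5


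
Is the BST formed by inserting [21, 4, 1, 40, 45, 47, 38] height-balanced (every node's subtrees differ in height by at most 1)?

Tree (level-order array): [21, 4, 40, 1, None, 38, 45, None, None, None, None, None, 47]
Definition: a tree is height-balanced if, at every node, |h(left) - h(right)| <= 1 (empty subtree has height -1).
Bottom-up per-node check:
  node 1: h_left=-1, h_right=-1, diff=0 [OK], height=0
  node 4: h_left=0, h_right=-1, diff=1 [OK], height=1
  node 38: h_left=-1, h_right=-1, diff=0 [OK], height=0
  node 47: h_left=-1, h_right=-1, diff=0 [OK], height=0
  node 45: h_left=-1, h_right=0, diff=1 [OK], height=1
  node 40: h_left=0, h_right=1, diff=1 [OK], height=2
  node 21: h_left=1, h_right=2, diff=1 [OK], height=3
All nodes satisfy the balance condition.
Result: Balanced


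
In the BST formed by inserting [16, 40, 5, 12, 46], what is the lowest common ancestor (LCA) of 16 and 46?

Tree insertion order: [16, 40, 5, 12, 46]
Tree (level-order array): [16, 5, 40, None, 12, None, 46]
In a BST, the LCA of p=16, q=46 is the first node v on the
root-to-leaf path with p <= v <= q (go left if both < v, right if both > v).
Walk from root:
  at 16: 16 <= 16 <= 46, this is the LCA
LCA = 16


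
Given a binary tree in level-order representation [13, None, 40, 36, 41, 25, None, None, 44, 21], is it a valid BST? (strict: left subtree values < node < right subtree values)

Level-order array: [13, None, 40, 36, 41, 25, None, None, 44, 21]
Validate using subtree bounds (lo, hi): at each node, require lo < value < hi,
then recurse left with hi=value and right with lo=value.
Preorder trace (stopping at first violation):
  at node 13 with bounds (-inf, +inf): OK
  at node 40 with bounds (13, +inf): OK
  at node 36 with bounds (13, 40): OK
  at node 25 with bounds (13, 36): OK
  at node 21 with bounds (13, 25): OK
  at node 41 with bounds (40, +inf): OK
  at node 44 with bounds (41, +inf): OK
No violation found at any node.
Result: Valid BST


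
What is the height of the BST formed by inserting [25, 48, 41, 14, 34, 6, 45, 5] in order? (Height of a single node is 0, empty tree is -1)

Insertion order: [25, 48, 41, 14, 34, 6, 45, 5]
Tree (level-order array): [25, 14, 48, 6, None, 41, None, 5, None, 34, 45]
Compute height bottom-up (empty subtree = -1):
  height(5) = 1 + max(-1, -1) = 0
  height(6) = 1 + max(0, -1) = 1
  height(14) = 1 + max(1, -1) = 2
  height(34) = 1 + max(-1, -1) = 0
  height(45) = 1 + max(-1, -1) = 0
  height(41) = 1 + max(0, 0) = 1
  height(48) = 1 + max(1, -1) = 2
  height(25) = 1 + max(2, 2) = 3
Height = 3


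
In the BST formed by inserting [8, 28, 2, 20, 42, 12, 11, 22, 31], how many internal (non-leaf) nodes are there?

Tree built from: [8, 28, 2, 20, 42, 12, 11, 22, 31]
Tree (level-order array): [8, 2, 28, None, None, 20, 42, 12, 22, 31, None, 11]
Rule: An internal node has at least one child.
Per-node child counts:
  node 8: 2 child(ren)
  node 2: 0 child(ren)
  node 28: 2 child(ren)
  node 20: 2 child(ren)
  node 12: 1 child(ren)
  node 11: 0 child(ren)
  node 22: 0 child(ren)
  node 42: 1 child(ren)
  node 31: 0 child(ren)
Matching nodes: [8, 28, 20, 12, 42]
Count of internal (non-leaf) nodes: 5


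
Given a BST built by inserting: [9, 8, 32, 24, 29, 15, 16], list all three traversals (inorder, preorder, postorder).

Tree insertion order: [9, 8, 32, 24, 29, 15, 16]
Tree (level-order array): [9, 8, 32, None, None, 24, None, 15, 29, None, 16]
Inorder (L, root, R): [8, 9, 15, 16, 24, 29, 32]
Preorder (root, L, R): [9, 8, 32, 24, 15, 16, 29]
Postorder (L, R, root): [8, 16, 15, 29, 24, 32, 9]


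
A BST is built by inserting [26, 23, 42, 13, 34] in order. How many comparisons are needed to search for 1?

Search path for 1: 26 -> 23 -> 13
Found: False
Comparisons: 3


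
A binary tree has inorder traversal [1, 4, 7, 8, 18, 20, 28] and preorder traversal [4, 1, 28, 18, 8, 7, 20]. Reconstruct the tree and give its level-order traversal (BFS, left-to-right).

Inorder:  [1, 4, 7, 8, 18, 20, 28]
Preorder: [4, 1, 28, 18, 8, 7, 20]
Algorithm: preorder visits root first, so consume preorder in order;
for each root, split the current inorder slice at that value into
left-subtree inorder and right-subtree inorder, then recurse.
Recursive splits:
  root=4; inorder splits into left=[1], right=[7, 8, 18, 20, 28]
  root=1; inorder splits into left=[], right=[]
  root=28; inorder splits into left=[7, 8, 18, 20], right=[]
  root=18; inorder splits into left=[7, 8], right=[20]
  root=8; inorder splits into left=[7], right=[]
  root=7; inorder splits into left=[], right=[]
  root=20; inorder splits into left=[], right=[]
Reconstructed level-order: [4, 1, 28, 18, 8, 20, 7]


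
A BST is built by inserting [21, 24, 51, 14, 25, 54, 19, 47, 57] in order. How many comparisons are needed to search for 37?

Search path for 37: 21 -> 24 -> 51 -> 25 -> 47
Found: False
Comparisons: 5


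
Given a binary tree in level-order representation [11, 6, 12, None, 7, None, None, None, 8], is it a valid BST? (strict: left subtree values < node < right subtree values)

Level-order array: [11, 6, 12, None, 7, None, None, None, 8]
Validate using subtree bounds (lo, hi): at each node, require lo < value < hi,
then recurse left with hi=value and right with lo=value.
Preorder trace (stopping at first violation):
  at node 11 with bounds (-inf, +inf): OK
  at node 6 with bounds (-inf, 11): OK
  at node 7 with bounds (6, 11): OK
  at node 8 with bounds (7, 11): OK
  at node 12 with bounds (11, +inf): OK
No violation found at any node.
Result: Valid BST


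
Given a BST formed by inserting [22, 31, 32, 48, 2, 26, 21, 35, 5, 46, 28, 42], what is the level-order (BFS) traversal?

Tree insertion order: [22, 31, 32, 48, 2, 26, 21, 35, 5, 46, 28, 42]
Tree (level-order array): [22, 2, 31, None, 21, 26, 32, 5, None, None, 28, None, 48, None, None, None, None, 35, None, None, 46, 42]
BFS from the root, enqueuing left then right child of each popped node:
  queue [22] -> pop 22, enqueue [2, 31], visited so far: [22]
  queue [2, 31] -> pop 2, enqueue [21], visited so far: [22, 2]
  queue [31, 21] -> pop 31, enqueue [26, 32], visited so far: [22, 2, 31]
  queue [21, 26, 32] -> pop 21, enqueue [5], visited so far: [22, 2, 31, 21]
  queue [26, 32, 5] -> pop 26, enqueue [28], visited so far: [22, 2, 31, 21, 26]
  queue [32, 5, 28] -> pop 32, enqueue [48], visited so far: [22, 2, 31, 21, 26, 32]
  queue [5, 28, 48] -> pop 5, enqueue [none], visited so far: [22, 2, 31, 21, 26, 32, 5]
  queue [28, 48] -> pop 28, enqueue [none], visited so far: [22, 2, 31, 21, 26, 32, 5, 28]
  queue [48] -> pop 48, enqueue [35], visited so far: [22, 2, 31, 21, 26, 32, 5, 28, 48]
  queue [35] -> pop 35, enqueue [46], visited so far: [22, 2, 31, 21, 26, 32, 5, 28, 48, 35]
  queue [46] -> pop 46, enqueue [42], visited so far: [22, 2, 31, 21, 26, 32, 5, 28, 48, 35, 46]
  queue [42] -> pop 42, enqueue [none], visited so far: [22, 2, 31, 21, 26, 32, 5, 28, 48, 35, 46, 42]
Result: [22, 2, 31, 21, 26, 32, 5, 28, 48, 35, 46, 42]


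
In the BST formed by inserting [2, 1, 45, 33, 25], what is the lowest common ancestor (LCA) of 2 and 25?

Tree insertion order: [2, 1, 45, 33, 25]
Tree (level-order array): [2, 1, 45, None, None, 33, None, 25]
In a BST, the LCA of p=2, q=25 is the first node v on the
root-to-leaf path with p <= v <= q (go left if both < v, right if both > v).
Walk from root:
  at 2: 2 <= 2 <= 25, this is the LCA
LCA = 2


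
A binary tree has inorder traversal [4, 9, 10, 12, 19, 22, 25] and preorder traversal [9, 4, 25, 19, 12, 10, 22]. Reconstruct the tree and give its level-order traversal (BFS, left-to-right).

Inorder:  [4, 9, 10, 12, 19, 22, 25]
Preorder: [9, 4, 25, 19, 12, 10, 22]
Algorithm: preorder visits root first, so consume preorder in order;
for each root, split the current inorder slice at that value into
left-subtree inorder and right-subtree inorder, then recurse.
Recursive splits:
  root=9; inorder splits into left=[4], right=[10, 12, 19, 22, 25]
  root=4; inorder splits into left=[], right=[]
  root=25; inorder splits into left=[10, 12, 19, 22], right=[]
  root=19; inorder splits into left=[10, 12], right=[22]
  root=12; inorder splits into left=[10], right=[]
  root=10; inorder splits into left=[], right=[]
  root=22; inorder splits into left=[], right=[]
Reconstructed level-order: [9, 4, 25, 19, 12, 22, 10]


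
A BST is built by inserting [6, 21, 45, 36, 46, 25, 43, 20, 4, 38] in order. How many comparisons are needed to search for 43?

Search path for 43: 6 -> 21 -> 45 -> 36 -> 43
Found: True
Comparisons: 5


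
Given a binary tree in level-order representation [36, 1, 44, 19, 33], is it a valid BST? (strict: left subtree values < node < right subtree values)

Level-order array: [36, 1, 44, 19, 33]
Validate using subtree bounds (lo, hi): at each node, require lo < value < hi,
then recurse left with hi=value and right with lo=value.
Preorder trace (stopping at first violation):
  at node 36 with bounds (-inf, +inf): OK
  at node 1 with bounds (-inf, 36): OK
  at node 19 with bounds (-inf, 1): VIOLATION
Node 19 violates its bound: not (-inf < 19 < 1).
Result: Not a valid BST


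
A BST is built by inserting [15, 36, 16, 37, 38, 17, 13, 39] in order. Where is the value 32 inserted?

Starting tree (level order): [15, 13, 36, None, None, 16, 37, None, 17, None, 38, None, None, None, 39]
Insertion path: 15 -> 36 -> 16 -> 17
Result: insert 32 as right child of 17
Final tree (level order): [15, 13, 36, None, None, 16, 37, None, 17, None, 38, None, 32, None, 39]


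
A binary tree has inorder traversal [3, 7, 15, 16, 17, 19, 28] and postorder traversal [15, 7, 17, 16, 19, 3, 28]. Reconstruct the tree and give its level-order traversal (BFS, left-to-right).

Inorder:   [3, 7, 15, 16, 17, 19, 28]
Postorder: [15, 7, 17, 16, 19, 3, 28]
Algorithm: postorder visits root last, so walk postorder right-to-left;
each value is the root of the current inorder slice — split it at that
value, recurse on the right subtree first, then the left.
Recursive splits:
  root=28; inorder splits into left=[3, 7, 15, 16, 17, 19], right=[]
  root=3; inorder splits into left=[], right=[7, 15, 16, 17, 19]
  root=19; inorder splits into left=[7, 15, 16, 17], right=[]
  root=16; inorder splits into left=[7, 15], right=[17]
  root=17; inorder splits into left=[], right=[]
  root=7; inorder splits into left=[], right=[15]
  root=15; inorder splits into left=[], right=[]
Reconstructed level-order: [28, 3, 19, 16, 7, 17, 15]


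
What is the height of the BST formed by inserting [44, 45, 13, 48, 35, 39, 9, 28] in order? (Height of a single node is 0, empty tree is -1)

Insertion order: [44, 45, 13, 48, 35, 39, 9, 28]
Tree (level-order array): [44, 13, 45, 9, 35, None, 48, None, None, 28, 39]
Compute height bottom-up (empty subtree = -1):
  height(9) = 1 + max(-1, -1) = 0
  height(28) = 1 + max(-1, -1) = 0
  height(39) = 1 + max(-1, -1) = 0
  height(35) = 1 + max(0, 0) = 1
  height(13) = 1 + max(0, 1) = 2
  height(48) = 1 + max(-1, -1) = 0
  height(45) = 1 + max(-1, 0) = 1
  height(44) = 1 + max(2, 1) = 3
Height = 3


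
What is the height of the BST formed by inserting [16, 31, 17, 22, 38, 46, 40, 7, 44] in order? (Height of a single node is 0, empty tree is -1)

Insertion order: [16, 31, 17, 22, 38, 46, 40, 7, 44]
Tree (level-order array): [16, 7, 31, None, None, 17, 38, None, 22, None, 46, None, None, 40, None, None, 44]
Compute height bottom-up (empty subtree = -1):
  height(7) = 1 + max(-1, -1) = 0
  height(22) = 1 + max(-1, -1) = 0
  height(17) = 1 + max(-1, 0) = 1
  height(44) = 1 + max(-1, -1) = 0
  height(40) = 1 + max(-1, 0) = 1
  height(46) = 1 + max(1, -1) = 2
  height(38) = 1 + max(-1, 2) = 3
  height(31) = 1 + max(1, 3) = 4
  height(16) = 1 + max(0, 4) = 5
Height = 5


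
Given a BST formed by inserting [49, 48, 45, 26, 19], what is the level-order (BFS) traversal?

Tree insertion order: [49, 48, 45, 26, 19]
Tree (level-order array): [49, 48, None, 45, None, 26, None, 19]
BFS from the root, enqueuing left then right child of each popped node:
  queue [49] -> pop 49, enqueue [48], visited so far: [49]
  queue [48] -> pop 48, enqueue [45], visited so far: [49, 48]
  queue [45] -> pop 45, enqueue [26], visited so far: [49, 48, 45]
  queue [26] -> pop 26, enqueue [19], visited so far: [49, 48, 45, 26]
  queue [19] -> pop 19, enqueue [none], visited so far: [49, 48, 45, 26, 19]
Result: [49, 48, 45, 26, 19]


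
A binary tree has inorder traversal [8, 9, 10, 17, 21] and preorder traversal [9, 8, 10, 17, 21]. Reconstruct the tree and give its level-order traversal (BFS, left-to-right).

Inorder:  [8, 9, 10, 17, 21]
Preorder: [9, 8, 10, 17, 21]
Algorithm: preorder visits root first, so consume preorder in order;
for each root, split the current inorder slice at that value into
left-subtree inorder and right-subtree inorder, then recurse.
Recursive splits:
  root=9; inorder splits into left=[8], right=[10, 17, 21]
  root=8; inorder splits into left=[], right=[]
  root=10; inorder splits into left=[], right=[17, 21]
  root=17; inorder splits into left=[], right=[21]
  root=21; inorder splits into left=[], right=[]
Reconstructed level-order: [9, 8, 10, 17, 21]


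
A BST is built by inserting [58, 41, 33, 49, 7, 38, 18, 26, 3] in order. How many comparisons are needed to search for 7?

Search path for 7: 58 -> 41 -> 33 -> 7
Found: True
Comparisons: 4


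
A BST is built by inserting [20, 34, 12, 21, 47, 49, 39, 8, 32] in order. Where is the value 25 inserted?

Starting tree (level order): [20, 12, 34, 8, None, 21, 47, None, None, None, 32, 39, 49]
Insertion path: 20 -> 34 -> 21 -> 32
Result: insert 25 as left child of 32
Final tree (level order): [20, 12, 34, 8, None, 21, 47, None, None, None, 32, 39, 49, 25]


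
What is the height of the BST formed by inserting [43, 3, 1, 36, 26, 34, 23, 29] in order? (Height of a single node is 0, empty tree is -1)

Insertion order: [43, 3, 1, 36, 26, 34, 23, 29]
Tree (level-order array): [43, 3, None, 1, 36, None, None, 26, None, 23, 34, None, None, 29]
Compute height bottom-up (empty subtree = -1):
  height(1) = 1 + max(-1, -1) = 0
  height(23) = 1 + max(-1, -1) = 0
  height(29) = 1 + max(-1, -1) = 0
  height(34) = 1 + max(0, -1) = 1
  height(26) = 1 + max(0, 1) = 2
  height(36) = 1 + max(2, -1) = 3
  height(3) = 1 + max(0, 3) = 4
  height(43) = 1 + max(4, -1) = 5
Height = 5


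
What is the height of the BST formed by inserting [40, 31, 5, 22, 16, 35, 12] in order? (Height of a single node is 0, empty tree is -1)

Insertion order: [40, 31, 5, 22, 16, 35, 12]
Tree (level-order array): [40, 31, None, 5, 35, None, 22, None, None, 16, None, 12]
Compute height bottom-up (empty subtree = -1):
  height(12) = 1 + max(-1, -1) = 0
  height(16) = 1 + max(0, -1) = 1
  height(22) = 1 + max(1, -1) = 2
  height(5) = 1 + max(-1, 2) = 3
  height(35) = 1 + max(-1, -1) = 0
  height(31) = 1 + max(3, 0) = 4
  height(40) = 1 + max(4, -1) = 5
Height = 5


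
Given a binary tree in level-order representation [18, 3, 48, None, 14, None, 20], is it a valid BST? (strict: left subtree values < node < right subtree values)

Level-order array: [18, 3, 48, None, 14, None, 20]
Validate using subtree bounds (lo, hi): at each node, require lo < value < hi,
then recurse left with hi=value and right with lo=value.
Preorder trace (stopping at first violation):
  at node 18 with bounds (-inf, +inf): OK
  at node 3 with bounds (-inf, 18): OK
  at node 14 with bounds (3, 18): OK
  at node 48 with bounds (18, +inf): OK
  at node 20 with bounds (48, +inf): VIOLATION
Node 20 violates its bound: not (48 < 20 < +inf).
Result: Not a valid BST


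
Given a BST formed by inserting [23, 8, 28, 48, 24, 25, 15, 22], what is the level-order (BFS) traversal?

Tree insertion order: [23, 8, 28, 48, 24, 25, 15, 22]
Tree (level-order array): [23, 8, 28, None, 15, 24, 48, None, 22, None, 25]
BFS from the root, enqueuing left then right child of each popped node:
  queue [23] -> pop 23, enqueue [8, 28], visited so far: [23]
  queue [8, 28] -> pop 8, enqueue [15], visited so far: [23, 8]
  queue [28, 15] -> pop 28, enqueue [24, 48], visited so far: [23, 8, 28]
  queue [15, 24, 48] -> pop 15, enqueue [22], visited so far: [23, 8, 28, 15]
  queue [24, 48, 22] -> pop 24, enqueue [25], visited so far: [23, 8, 28, 15, 24]
  queue [48, 22, 25] -> pop 48, enqueue [none], visited so far: [23, 8, 28, 15, 24, 48]
  queue [22, 25] -> pop 22, enqueue [none], visited so far: [23, 8, 28, 15, 24, 48, 22]
  queue [25] -> pop 25, enqueue [none], visited so far: [23, 8, 28, 15, 24, 48, 22, 25]
Result: [23, 8, 28, 15, 24, 48, 22, 25]


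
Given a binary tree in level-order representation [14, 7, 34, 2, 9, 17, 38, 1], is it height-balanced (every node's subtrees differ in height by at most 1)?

Tree (level-order array): [14, 7, 34, 2, 9, 17, 38, 1]
Definition: a tree is height-balanced if, at every node, |h(left) - h(right)| <= 1 (empty subtree has height -1).
Bottom-up per-node check:
  node 1: h_left=-1, h_right=-1, diff=0 [OK], height=0
  node 2: h_left=0, h_right=-1, diff=1 [OK], height=1
  node 9: h_left=-1, h_right=-1, diff=0 [OK], height=0
  node 7: h_left=1, h_right=0, diff=1 [OK], height=2
  node 17: h_left=-1, h_right=-1, diff=0 [OK], height=0
  node 38: h_left=-1, h_right=-1, diff=0 [OK], height=0
  node 34: h_left=0, h_right=0, diff=0 [OK], height=1
  node 14: h_left=2, h_right=1, diff=1 [OK], height=3
All nodes satisfy the balance condition.
Result: Balanced


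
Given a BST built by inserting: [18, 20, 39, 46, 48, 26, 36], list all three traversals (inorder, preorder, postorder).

Tree insertion order: [18, 20, 39, 46, 48, 26, 36]
Tree (level-order array): [18, None, 20, None, 39, 26, 46, None, 36, None, 48]
Inorder (L, root, R): [18, 20, 26, 36, 39, 46, 48]
Preorder (root, L, R): [18, 20, 39, 26, 36, 46, 48]
Postorder (L, R, root): [36, 26, 48, 46, 39, 20, 18]


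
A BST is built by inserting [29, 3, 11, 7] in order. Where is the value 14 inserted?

Starting tree (level order): [29, 3, None, None, 11, 7]
Insertion path: 29 -> 3 -> 11
Result: insert 14 as right child of 11
Final tree (level order): [29, 3, None, None, 11, 7, 14]


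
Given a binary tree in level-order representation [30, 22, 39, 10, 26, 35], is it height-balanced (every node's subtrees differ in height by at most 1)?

Tree (level-order array): [30, 22, 39, 10, 26, 35]
Definition: a tree is height-balanced if, at every node, |h(left) - h(right)| <= 1 (empty subtree has height -1).
Bottom-up per-node check:
  node 10: h_left=-1, h_right=-1, diff=0 [OK], height=0
  node 26: h_left=-1, h_right=-1, diff=0 [OK], height=0
  node 22: h_left=0, h_right=0, diff=0 [OK], height=1
  node 35: h_left=-1, h_right=-1, diff=0 [OK], height=0
  node 39: h_left=0, h_right=-1, diff=1 [OK], height=1
  node 30: h_left=1, h_right=1, diff=0 [OK], height=2
All nodes satisfy the balance condition.
Result: Balanced


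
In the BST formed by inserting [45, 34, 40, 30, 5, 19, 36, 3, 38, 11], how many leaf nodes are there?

Tree built from: [45, 34, 40, 30, 5, 19, 36, 3, 38, 11]
Tree (level-order array): [45, 34, None, 30, 40, 5, None, 36, None, 3, 19, None, 38, None, None, 11]
Rule: A leaf has 0 children.
Per-node child counts:
  node 45: 1 child(ren)
  node 34: 2 child(ren)
  node 30: 1 child(ren)
  node 5: 2 child(ren)
  node 3: 0 child(ren)
  node 19: 1 child(ren)
  node 11: 0 child(ren)
  node 40: 1 child(ren)
  node 36: 1 child(ren)
  node 38: 0 child(ren)
Matching nodes: [3, 11, 38]
Count of leaf nodes: 3


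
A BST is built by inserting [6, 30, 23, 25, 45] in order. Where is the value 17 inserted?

Starting tree (level order): [6, None, 30, 23, 45, None, 25]
Insertion path: 6 -> 30 -> 23
Result: insert 17 as left child of 23
Final tree (level order): [6, None, 30, 23, 45, 17, 25]


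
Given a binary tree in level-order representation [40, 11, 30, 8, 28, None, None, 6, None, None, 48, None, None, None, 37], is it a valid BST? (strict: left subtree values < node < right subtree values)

Level-order array: [40, 11, 30, 8, 28, None, None, 6, None, None, 48, None, None, None, 37]
Validate using subtree bounds (lo, hi): at each node, require lo < value < hi,
then recurse left with hi=value and right with lo=value.
Preorder trace (stopping at first violation):
  at node 40 with bounds (-inf, +inf): OK
  at node 11 with bounds (-inf, 40): OK
  at node 8 with bounds (-inf, 11): OK
  at node 6 with bounds (-inf, 8): OK
  at node 28 with bounds (11, 40): OK
  at node 48 with bounds (28, 40): VIOLATION
Node 48 violates its bound: not (28 < 48 < 40).
Result: Not a valid BST


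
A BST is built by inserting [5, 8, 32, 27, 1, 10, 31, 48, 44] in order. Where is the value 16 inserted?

Starting tree (level order): [5, 1, 8, None, None, None, 32, 27, 48, 10, 31, 44]
Insertion path: 5 -> 8 -> 32 -> 27 -> 10
Result: insert 16 as right child of 10
Final tree (level order): [5, 1, 8, None, None, None, 32, 27, 48, 10, 31, 44, None, None, 16]


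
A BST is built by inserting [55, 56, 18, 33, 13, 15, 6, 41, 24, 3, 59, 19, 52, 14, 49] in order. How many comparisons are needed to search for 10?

Search path for 10: 55 -> 18 -> 13 -> 6
Found: False
Comparisons: 4


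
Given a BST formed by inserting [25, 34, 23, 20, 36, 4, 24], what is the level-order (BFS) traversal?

Tree insertion order: [25, 34, 23, 20, 36, 4, 24]
Tree (level-order array): [25, 23, 34, 20, 24, None, 36, 4]
BFS from the root, enqueuing left then right child of each popped node:
  queue [25] -> pop 25, enqueue [23, 34], visited so far: [25]
  queue [23, 34] -> pop 23, enqueue [20, 24], visited so far: [25, 23]
  queue [34, 20, 24] -> pop 34, enqueue [36], visited so far: [25, 23, 34]
  queue [20, 24, 36] -> pop 20, enqueue [4], visited so far: [25, 23, 34, 20]
  queue [24, 36, 4] -> pop 24, enqueue [none], visited so far: [25, 23, 34, 20, 24]
  queue [36, 4] -> pop 36, enqueue [none], visited so far: [25, 23, 34, 20, 24, 36]
  queue [4] -> pop 4, enqueue [none], visited so far: [25, 23, 34, 20, 24, 36, 4]
Result: [25, 23, 34, 20, 24, 36, 4]
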